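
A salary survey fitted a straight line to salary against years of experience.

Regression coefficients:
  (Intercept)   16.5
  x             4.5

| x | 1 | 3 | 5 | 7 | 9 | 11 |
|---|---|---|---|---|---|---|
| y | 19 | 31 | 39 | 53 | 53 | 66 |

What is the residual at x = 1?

r = -2

ŷ = 16.5 + 4.5·1 = 21
r = 19 − 21 = -2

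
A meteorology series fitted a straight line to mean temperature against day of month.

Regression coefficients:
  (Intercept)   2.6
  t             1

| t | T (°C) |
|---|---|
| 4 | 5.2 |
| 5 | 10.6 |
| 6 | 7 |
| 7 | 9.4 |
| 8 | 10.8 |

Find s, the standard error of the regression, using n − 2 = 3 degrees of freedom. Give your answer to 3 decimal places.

t=4: ŷ = 2.6 + 4 = 6.6; r = 5.2 − 6.6 = -1.4
t=5: ŷ = 2.6 + 5 = 7.6; r = 10.6 − 7.6 = 3
t=6: ŷ = 2.6 + 6 = 8.6; r = 7 − 8.6 = -1.6
t=7: ŷ = 2.6 + 7 = 9.6; r = 9.4 − 9.6 = -0.2
t=8: ŷ = 2.6 + 8 = 10.6; r = 10.8 − 10.6 = 0.2
SSE = 1.96 + 9 + 2.56 + 0.04 + 0.04 = 13.6
s = √(13.6/3) = √4.53333 ≈ 2.129

s = 2.129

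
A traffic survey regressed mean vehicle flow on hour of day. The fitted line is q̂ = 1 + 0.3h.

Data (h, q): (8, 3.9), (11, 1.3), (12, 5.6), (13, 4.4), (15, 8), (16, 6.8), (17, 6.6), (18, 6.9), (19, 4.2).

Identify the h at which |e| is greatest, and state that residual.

h = 11, e = -3

h=8: q̂ = 1 + 0.3·8 = 3.4; e = 3.9 − 3.4 = 0.5
h=11: q̂ = 1 + 0.3·11 = 4.3; e = 1.3 − 4.3 = -3
h=12: q̂ = 1 + 0.3·12 = 4.6; e = 5.6 − 4.6 = 1
h=13: q̂ = 1 + 0.3·13 = 4.9; e = 4.4 − 4.9 = -0.5
h=15: q̂ = 1 + 0.3·15 = 5.5; e = 8 − 5.5 = 2.5
h=16: q̂ = 1 + 0.3·16 = 5.8; e = 6.8 − 5.8 = 1
h=17: q̂ = 1 + 0.3·17 = 6.1; e = 6.6 − 6.1 = 0.5
h=18: q̂ = 1 + 0.3·18 = 6.4; e = 6.9 − 6.4 = 0.5
h=19: q̂ = 1 + 0.3·19 = 6.7; e = 4.2 − 6.7 = -2.5
Largest |e| is 3 at h = 11, residual -3.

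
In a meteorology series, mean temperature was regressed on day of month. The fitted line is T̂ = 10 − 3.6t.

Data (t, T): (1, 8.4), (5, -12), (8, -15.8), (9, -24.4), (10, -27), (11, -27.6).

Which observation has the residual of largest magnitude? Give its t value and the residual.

t=1: T̂ = 10 − 3.6·1 = 6.4; r = 8.4 − 6.4 = 2
t=5: T̂ = 10 − 3.6·5 = -8; r = -12 − (-8) = -4
t=8: T̂ = 10 − 3.6·8 = -18.8; r = -15.8 − (-18.8) = 3
t=9: T̂ = 10 − 3.6·9 = -22.4; r = -24.4 − (-22.4) = -2
t=10: T̂ = 10 − 3.6·10 = -26; r = -27 − (-26) = -1
t=11: T̂ = 10 − 3.6·11 = -29.6; r = -27.6 − (-29.6) = 2
Largest |r| is 4 at t = 5, residual -4.

t = 5, r = -4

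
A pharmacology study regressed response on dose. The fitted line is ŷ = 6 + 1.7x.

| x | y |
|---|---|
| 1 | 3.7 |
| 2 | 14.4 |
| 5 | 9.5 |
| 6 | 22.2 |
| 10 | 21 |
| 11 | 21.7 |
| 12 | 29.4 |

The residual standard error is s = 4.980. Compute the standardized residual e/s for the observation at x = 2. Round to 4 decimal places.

ŷ = 6 + 1.7·2 = 9.4
e = 14.4 − 9.4 = 5
e/s = 5 / 4.980 = 1.0040

1.0040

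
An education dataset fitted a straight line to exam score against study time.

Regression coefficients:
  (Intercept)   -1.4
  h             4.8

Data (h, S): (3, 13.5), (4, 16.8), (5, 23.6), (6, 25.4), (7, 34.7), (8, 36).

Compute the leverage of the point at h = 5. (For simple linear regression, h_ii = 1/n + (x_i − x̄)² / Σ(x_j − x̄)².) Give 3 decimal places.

h̄ = (3 + 4 + 5 + 6 + 7 + 8)/6 = 5.5
Σ(h − h̄)² = 6.25 + 2.25 + 0.25 + 0.25 + 2.25 + 6.25 = 17.5
h = 1/6 + (-0.5)²/17.5 = 0.166667 + 0.0142857 = 0.181

h = 0.181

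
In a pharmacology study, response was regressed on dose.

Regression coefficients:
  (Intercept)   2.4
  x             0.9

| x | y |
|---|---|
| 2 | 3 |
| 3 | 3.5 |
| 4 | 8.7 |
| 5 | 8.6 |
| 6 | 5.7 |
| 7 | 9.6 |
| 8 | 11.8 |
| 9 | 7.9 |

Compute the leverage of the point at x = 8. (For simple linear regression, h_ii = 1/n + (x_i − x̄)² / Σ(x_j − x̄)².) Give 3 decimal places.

h = 0.274

x̄ = (2 + 3 + 4 + 5 + 6 + 7 + 8 + 9)/8 = 5.5
Σ(x − x̄)² = 12.25 + 6.25 + 2.25 + 0.25 + 0.25 + 2.25 + 6.25 + 12.25 = 42
h = 1/8 + (2.5)²/42 = 0.125 + 0.14881 = 0.274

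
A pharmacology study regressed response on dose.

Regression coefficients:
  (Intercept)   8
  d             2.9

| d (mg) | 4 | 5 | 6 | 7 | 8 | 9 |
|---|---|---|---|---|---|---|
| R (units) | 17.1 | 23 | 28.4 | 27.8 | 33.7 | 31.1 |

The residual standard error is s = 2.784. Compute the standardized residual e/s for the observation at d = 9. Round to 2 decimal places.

-1.08

R̂ = 8 + 2.9·9 = 34.1
e = 31.1 − 34.1 = -3
e/s = -3 / 2.784 = -1.08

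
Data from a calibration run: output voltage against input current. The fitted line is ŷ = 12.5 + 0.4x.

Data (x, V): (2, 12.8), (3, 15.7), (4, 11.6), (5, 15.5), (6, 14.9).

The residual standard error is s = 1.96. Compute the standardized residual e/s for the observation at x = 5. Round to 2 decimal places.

ŷ = 12.5 + 0.4·5 = 14.5
e = 15.5 − 14.5 = 1
e/s = 1 / 1.96 = 0.51

0.51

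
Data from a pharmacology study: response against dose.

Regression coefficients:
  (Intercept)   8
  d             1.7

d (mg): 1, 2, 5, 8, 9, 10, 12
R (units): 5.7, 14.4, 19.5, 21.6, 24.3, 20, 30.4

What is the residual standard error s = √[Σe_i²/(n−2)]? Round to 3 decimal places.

s = 3.578

d=1: R̂ = 8 + 1.7·1 = 9.7; e = 5.7 − 9.7 = -4
d=2: R̂ = 8 + 1.7·2 = 11.4; e = 14.4 − 11.4 = 3
d=5: R̂ = 8 + 1.7·5 = 16.5; e = 19.5 − 16.5 = 3
d=8: R̂ = 8 + 1.7·8 = 21.6; e = 21.6 − 21.6 = 0
d=9: R̂ = 8 + 1.7·9 = 23.3; e = 24.3 − 23.3 = 1
d=10: R̂ = 8 + 1.7·10 = 25; e = 20 − 25 = -5
d=12: R̂ = 8 + 1.7·12 = 28.4; e = 30.4 − 28.4 = 2
SSE = 16 + 9 + 9 + 0 + 1 + 25 + 4 = 64
s = √(64/5) = √12.8 ≈ 3.578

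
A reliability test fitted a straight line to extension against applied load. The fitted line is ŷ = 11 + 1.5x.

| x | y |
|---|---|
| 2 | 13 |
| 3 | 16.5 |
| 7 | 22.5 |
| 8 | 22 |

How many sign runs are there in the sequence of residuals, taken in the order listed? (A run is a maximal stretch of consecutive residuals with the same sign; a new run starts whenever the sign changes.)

x=2: ŷ = 11 + 1.5·2 = 14; r = 13 − 14 = -1
x=3: ŷ = 11 + 1.5·3 = 15.5; r = 16.5 − 15.5 = 1
x=7: ŷ = 11 + 1.5·7 = 21.5; r = 22.5 − 21.5 = 1
x=8: ŷ = 11 + 1.5·8 = 23; r = 22 − 23 = -1
Signs: − + + −
Runs: −×1, +×2, −×1 → 3

3 runs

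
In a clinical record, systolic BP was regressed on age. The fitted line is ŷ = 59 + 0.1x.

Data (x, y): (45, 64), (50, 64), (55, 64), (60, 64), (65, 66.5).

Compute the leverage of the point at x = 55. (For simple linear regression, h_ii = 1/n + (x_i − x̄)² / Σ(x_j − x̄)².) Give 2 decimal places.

h = 0.20

x̄ = (45 + 50 + 55 + 60 + 65)/5 = 55
Σ(x − x̄)² = 100 + 25 + 0 + 25 + 100 = 250
h = 1/5 + (0)²/250 = 0.2 + 0 = 0.20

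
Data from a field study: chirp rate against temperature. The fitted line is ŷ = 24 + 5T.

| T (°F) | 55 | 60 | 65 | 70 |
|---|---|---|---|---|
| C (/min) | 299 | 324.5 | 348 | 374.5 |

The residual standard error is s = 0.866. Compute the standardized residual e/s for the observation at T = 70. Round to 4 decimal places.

0.5774

ŷ = 24 + 5·70 = 374
e = 374.5 − 374 = 0.5
e/s = 0.5 / 0.866 = 0.5774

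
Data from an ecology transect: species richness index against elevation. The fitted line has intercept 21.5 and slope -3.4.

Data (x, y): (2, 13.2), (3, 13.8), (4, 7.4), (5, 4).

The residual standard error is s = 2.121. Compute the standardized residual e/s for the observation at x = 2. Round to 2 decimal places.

ŷ = 21.5 − 3.4·2 = 14.7
e = 13.2 − 14.7 = -1.5
e/s = -1.5 / 2.121 = -0.71

-0.71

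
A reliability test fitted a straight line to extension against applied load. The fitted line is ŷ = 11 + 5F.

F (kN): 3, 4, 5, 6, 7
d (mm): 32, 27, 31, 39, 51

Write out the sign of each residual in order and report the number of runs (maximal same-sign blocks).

3 runs

F=3: ŷ = 11 + 5·3 = 26; r = 32 − 26 = 6
F=4: ŷ = 11 + 5·4 = 31; r = 27 − 31 = -4
F=5: ŷ = 11 + 5·5 = 36; r = 31 − 36 = -5
F=6: ŷ = 11 + 5·6 = 41; r = 39 − 41 = -2
F=7: ŷ = 11 + 5·7 = 46; r = 51 − 46 = 5
Signs: + − − − +
Runs: +×1, −×3, +×1 → 3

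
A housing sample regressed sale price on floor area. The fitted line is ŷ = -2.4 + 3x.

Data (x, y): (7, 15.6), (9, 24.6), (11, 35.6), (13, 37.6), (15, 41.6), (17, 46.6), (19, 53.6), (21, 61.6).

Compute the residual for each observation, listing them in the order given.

-3, 0, 5, 1, -1, -2, -1, 1

x=7: ŷ = -2.4 + 3·7 = 18.6; r = 15.6 − 18.6 = -3
x=9: ŷ = -2.4 + 3·9 = 24.6; r = 24.6 − 24.6 = 0
x=11: ŷ = -2.4 + 3·11 = 30.6; r = 35.6 − 30.6 = 5
x=13: ŷ = -2.4 + 3·13 = 36.6; r = 37.6 − 36.6 = 1
x=15: ŷ = -2.4 + 3·15 = 42.6; r = 41.6 − 42.6 = -1
x=17: ŷ = -2.4 + 3·17 = 48.6; r = 46.6 − 48.6 = -2
x=19: ŷ = -2.4 + 3·19 = 54.6; r = 53.6 − 54.6 = -1
x=21: ŷ = -2.4 + 3·21 = 60.6; r = 61.6 − 60.6 = 1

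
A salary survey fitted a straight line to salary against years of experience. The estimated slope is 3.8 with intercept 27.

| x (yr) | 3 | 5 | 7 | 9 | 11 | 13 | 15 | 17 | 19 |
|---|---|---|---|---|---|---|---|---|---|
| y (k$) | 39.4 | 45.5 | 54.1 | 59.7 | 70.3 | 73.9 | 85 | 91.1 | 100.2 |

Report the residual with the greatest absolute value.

x=3: ŷ = 27 + 3.8·3 = 38.4; r = 39.4 − 38.4 = 1
x=5: ŷ = 27 + 3.8·5 = 46; r = 45.5 − 46 = -0.5
x=7: ŷ = 27 + 3.8·7 = 53.6; r = 54.1 − 53.6 = 0.5
x=9: ŷ = 27 + 3.8·9 = 61.2; r = 59.7 − 61.2 = -1.5
x=11: ŷ = 27 + 3.8·11 = 68.8; r = 70.3 − 68.8 = 1.5
x=13: ŷ = 27 + 3.8·13 = 76.4; r = 73.9 − 76.4 = -2.5
x=15: ŷ = 27 + 3.8·15 = 84; r = 85 − 84 = 1
x=17: ŷ = 27 + 3.8·17 = 91.6; r = 91.1 − 91.6 = -0.5
x=19: ŷ = 27 + 3.8·19 = 99.2; r = 100.2 − 99.2 = 1
Largest |r| is 2.5 at x = 13, residual -2.5.

r = -2.5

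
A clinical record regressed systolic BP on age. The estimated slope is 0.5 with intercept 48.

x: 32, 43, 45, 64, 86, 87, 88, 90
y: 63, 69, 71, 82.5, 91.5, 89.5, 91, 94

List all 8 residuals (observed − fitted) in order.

x=32: ŷ = 48 + 0.5·32 = 64; r = 63 − 64 = -1
x=43: ŷ = 48 + 0.5·43 = 69.5; r = 69 − 69.5 = -0.5
x=45: ŷ = 48 + 0.5·45 = 70.5; r = 71 − 70.5 = 0.5
x=64: ŷ = 48 + 0.5·64 = 80; r = 82.5 − 80 = 2.5
x=86: ŷ = 48 + 0.5·86 = 91; r = 91.5 − 91 = 0.5
x=87: ŷ = 48 + 0.5·87 = 91.5; r = 89.5 − 91.5 = -2
x=88: ŷ = 48 + 0.5·88 = 92; r = 91 − 92 = -1
x=90: ŷ = 48 + 0.5·90 = 93; r = 94 − 93 = 1

-1, -0.5, 0.5, 2.5, 0.5, -2, -1, 1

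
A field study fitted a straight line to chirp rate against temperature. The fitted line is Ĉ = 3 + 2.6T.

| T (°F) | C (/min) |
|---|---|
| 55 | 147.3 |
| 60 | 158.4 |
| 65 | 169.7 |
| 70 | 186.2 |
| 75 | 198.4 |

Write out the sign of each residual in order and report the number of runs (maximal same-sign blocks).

T=55: Ĉ = 3 + 2.6·55 = 146; e = 147.3 − 146 = 1.3
T=60: Ĉ = 3 + 2.6·60 = 159; e = 158.4 − 159 = -0.6
T=65: Ĉ = 3 + 2.6·65 = 172; e = 169.7 − 172 = -2.3
T=70: Ĉ = 3 + 2.6·70 = 185; e = 186.2 − 185 = 1.2
T=75: Ĉ = 3 + 2.6·75 = 198; e = 198.4 − 198 = 0.4
Signs: + − − + +
Runs: +×1, −×2, +×2 → 3

3 runs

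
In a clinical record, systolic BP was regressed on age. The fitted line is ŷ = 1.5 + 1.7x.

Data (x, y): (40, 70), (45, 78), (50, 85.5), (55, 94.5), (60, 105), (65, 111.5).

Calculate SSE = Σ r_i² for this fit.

x=40: ŷ = 1.5 + 1.7·40 = 69.5; r = 70 − 69.5 = 0.5
x=45: ŷ = 1.5 + 1.7·45 = 78; r = 78 − 78 = 0
x=50: ŷ = 1.5 + 1.7·50 = 86.5; r = 85.5 − 86.5 = -1
x=55: ŷ = 1.5 + 1.7·55 = 95; r = 94.5 − 95 = -0.5
x=60: ŷ = 1.5 + 1.7·60 = 103.5; r = 105 − 103.5 = 1.5
x=65: ŷ = 1.5 + 1.7·65 = 112; r = 111.5 − 112 = -0.5
SSE = 0.25 + 0 + 1 + 0.25 + 2.25 + 0.25 = 4

SSE = 4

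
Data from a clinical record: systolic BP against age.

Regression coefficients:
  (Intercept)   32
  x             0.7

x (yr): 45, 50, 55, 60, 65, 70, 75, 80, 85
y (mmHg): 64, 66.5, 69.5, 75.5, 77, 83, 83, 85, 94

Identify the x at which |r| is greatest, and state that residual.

x = 80, r = -3

x=45: ŷ = 32 + 0.7·45 = 63.5; r = 64 − 63.5 = 0.5
x=50: ŷ = 32 + 0.7·50 = 67; r = 66.5 − 67 = -0.5
x=55: ŷ = 32 + 0.7·55 = 70.5; r = 69.5 − 70.5 = -1
x=60: ŷ = 32 + 0.7·60 = 74; r = 75.5 − 74 = 1.5
x=65: ŷ = 32 + 0.7·65 = 77.5; r = 77 − 77.5 = -0.5
x=70: ŷ = 32 + 0.7·70 = 81; r = 83 − 81 = 2
x=75: ŷ = 32 + 0.7·75 = 84.5; r = 83 − 84.5 = -1.5
x=80: ŷ = 32 + 0.7·80 = 88; r = 85 − 88 = -3
x=85: ŷ = 32 + 0.7·85 = 91.5; r = 94 − 91.5 = 2.5
Largest |r| is 3 at x = 80, residual -3.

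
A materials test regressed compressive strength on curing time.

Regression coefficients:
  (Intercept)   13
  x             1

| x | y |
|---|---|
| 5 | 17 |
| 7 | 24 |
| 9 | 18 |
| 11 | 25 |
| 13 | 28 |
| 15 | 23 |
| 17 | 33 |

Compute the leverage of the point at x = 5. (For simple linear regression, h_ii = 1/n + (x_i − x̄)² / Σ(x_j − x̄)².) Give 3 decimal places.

h = 0.464

x̄ = (5 + 7 + 9 + 11 + 13 + 15 + 17)/7 = 11
Σ(x − x̄)² = 36 + 16 + 4 + 0 + 4 + 16 + 36 = 112
h = 1/7 + (-6)²/112 = 0.142857 + 0.321429 = 0.464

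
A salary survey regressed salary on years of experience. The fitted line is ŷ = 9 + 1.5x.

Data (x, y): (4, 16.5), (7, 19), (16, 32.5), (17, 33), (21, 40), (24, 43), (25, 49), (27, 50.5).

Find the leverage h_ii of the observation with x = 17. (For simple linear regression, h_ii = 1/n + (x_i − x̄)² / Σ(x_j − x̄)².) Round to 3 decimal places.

h = 0.126

x̄ = (4 + 7 + 16 + 17 + 21 + 24 + 25 + 27)/8 = 17.625
Σ(x − x̄)² = 185.641 + 112.891 + 2.64062 + 0.390625 + 11.3906 + 40.6406 + 54.3906 + 87.8906 = 495.875
h = 1/8 + (-0.625)²/495.875 = 0.125 + 0.000787749 = 0.126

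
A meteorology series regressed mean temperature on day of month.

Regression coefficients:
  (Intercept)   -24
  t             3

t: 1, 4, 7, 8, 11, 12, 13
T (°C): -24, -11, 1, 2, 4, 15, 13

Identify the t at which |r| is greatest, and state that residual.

t=1: ŷ = -24 + 3·1 = -21; r = -24 − (-21) = -3
t=4: ŷ = -24 + 3·4 = -12; r = -11 − (-12) = 1
t=7: ŷ = -24 + 3·7 = -3; r = 1 − (-3) = 4
t=8: ŷ = -24 + 3·8 = 0; r = 2 − 0 = 2
t=11: ŷ = -24 + 3·11 = 9; r = 4 − 9 = -5
t=12: ŷ = -24 + 3·12 = 12; r = 15 − 12 = 3
t=13: ŷ = -24 + 3·13 = 15; r = 13 − 15 = -2
Largest |r| is 5 at t = 11, residual -5.

t = 11, r = -5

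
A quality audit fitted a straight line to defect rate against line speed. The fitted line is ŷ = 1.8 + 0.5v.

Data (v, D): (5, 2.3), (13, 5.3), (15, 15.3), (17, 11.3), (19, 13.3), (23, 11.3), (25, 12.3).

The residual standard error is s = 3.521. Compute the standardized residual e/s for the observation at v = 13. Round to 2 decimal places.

ŷ = 1.8 + 0.5·13 = 8.3
e = 5.3 − 8.3 = -3
e/s = -3 / 3.521 = -0.85

-0.85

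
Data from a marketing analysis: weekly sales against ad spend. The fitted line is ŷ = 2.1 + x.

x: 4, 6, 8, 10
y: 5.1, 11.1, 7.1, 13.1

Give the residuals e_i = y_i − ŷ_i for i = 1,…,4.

-1, 3, -3, 1

x=4: ŷ = 2.1 + 4 = 6.1; e = 5.1 − 6.1 = -1
x=6: ŷ = 2.1 + 6 = 8.1; e = 11.1 − 8.1 = 3
x=8: ŷ = 2.1 + 8 = 10.1; e = 7.1 − 10.1 = -3
x=10: ŷ = 2.1 + 10 = 12.1; e = 13.1 − 12.1 = 1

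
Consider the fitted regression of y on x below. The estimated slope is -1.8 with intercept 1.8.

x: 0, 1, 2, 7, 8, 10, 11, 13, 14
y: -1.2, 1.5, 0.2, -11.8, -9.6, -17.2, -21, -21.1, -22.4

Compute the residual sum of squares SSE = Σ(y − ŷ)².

x=0: ŷ = 1.8 − 1.8·0 = 1.8; r = -1.2 − 1.8 = -3
x=1: ŷ = 1.8 − 1.8·1 = 0; r = 1.5 − 0 = 1.5
x=2: ŷ = 1.8 − 1.8·2 = -1.8; r = 0.2 − (-1.8) = 2
x=7: ŷ = 1.8 − 1.8·7 = -10.8; r = -11.8 − (-10.8) = -1
x=8: ŷ = 1.8 − 1.8·8 = -12.6; r = -9.6 − (-12.6) = 3
x=10: ŷ = 1.8 − 1.8·10 = -16.2; r = -17.2 − (-16.2) = -1
x=11: ŷ = 1.8 − 1.8·11 = -18; r = -21 − (-18) = -3
x=13: ŷ = 1.8 − 1.8·13 = -21.6; r = -21.1 − (-21.6) = 0.5
x=14: ŷ = 1.8 − 1.8·14 = -23.4; r = -22.4 − (-23.4) = 1
SSE = 9 + 2.25 + 4 + 1 + 9 + 1 + 9 + 0.25 + 1 = 36.5

SSE = 36.5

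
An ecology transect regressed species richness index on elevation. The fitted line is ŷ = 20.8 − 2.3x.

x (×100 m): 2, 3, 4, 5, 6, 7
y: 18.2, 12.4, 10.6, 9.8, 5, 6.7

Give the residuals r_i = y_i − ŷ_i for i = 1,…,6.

2, -1.5, -1, 0.5, -2, 2

x=2: ŷ = 20.8 − 2.3·2 = 16.2; r = 18.2 − 16.2 = 2
x=3: ŷ = 20.8 − 2.3·3 = 13.9; r = 12.4 − 13.9 = -1.5
x=4: ŷ = 20.8 − 2.3·4 = 11.6; r = 10.6 − 11.6 = -1
x=5: ŷ = 20.8 − 2.3·5 = 9.3; r = 9.8 − 9.3 = 0.5
x=6: ŷ = 20.8 − 2.3·6 = 7; r = 5 − 7 = -2
x=7: ŷ = 20.8 − 2.3·7 = 4.7; r = 6.7 − 4.7 = 2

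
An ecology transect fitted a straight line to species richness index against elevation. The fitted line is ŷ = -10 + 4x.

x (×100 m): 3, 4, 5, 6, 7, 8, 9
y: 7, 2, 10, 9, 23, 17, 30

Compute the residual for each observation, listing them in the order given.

5, -4, 0, -5, 5, -5, 4

x=3: ŷ = -10 + 4·3 = 2; e = 7 − 2 = 5
x=4: ŷ = -10 + 4·4 = 6; e = 2 − 6 = -4
x=5: ŷ = -10 + 4·5 = 10; e = 10 − 10 = 0
x=6: ŷ = -10 + 4·6 = 14; e = 9 − 14 = -5
x=7: ŷ = -10 + 4·7 = 18; e = 23 − 18 = 5
x=8: ŷ = -10 + 4·8 = 22; e = 17 − 22 = -5
x=9: ŷ = -10 + 4·9 = 26; e = 30 − 26 = 4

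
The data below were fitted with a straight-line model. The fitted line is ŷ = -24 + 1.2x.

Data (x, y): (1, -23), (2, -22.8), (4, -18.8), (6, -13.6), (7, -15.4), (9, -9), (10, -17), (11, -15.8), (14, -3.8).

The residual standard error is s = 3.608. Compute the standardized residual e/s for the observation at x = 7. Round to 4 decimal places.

ŷ = -24 + 1.2·7 = -15.6
e = -15.4 − (-15.6) = 0.2
e/s = 0.2 / 3.608 = 0.0554

0.0554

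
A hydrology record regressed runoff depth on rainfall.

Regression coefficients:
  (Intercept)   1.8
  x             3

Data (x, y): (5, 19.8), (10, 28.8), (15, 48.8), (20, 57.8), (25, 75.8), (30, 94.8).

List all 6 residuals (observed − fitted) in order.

3, -3, 2, -4, -1, 3

x=5: ŷ = 1.8 + 3·5 = 16.8; e = 19.8 − 16.8 = 3
x=10: ŷ = 1.8 + 3·10 = 31.8; e = 28.8 − 31.8 = -3
x=15: ŷ = 1.8 + 3·15 = 46.8; e = 48.8 − 46.8 = 2
x=20: ŷ = 1.8 + 3·20 = 61.8; e = 57.8 − 61.8 = -4
x=25: ŷ = 1.8 + 3·25 = 76.8; e = 75.8 − 76.8 = -1
x=30: ŷ = 1.8 + 3·30 = 91.8; e = 94.8 − 91.8 = 3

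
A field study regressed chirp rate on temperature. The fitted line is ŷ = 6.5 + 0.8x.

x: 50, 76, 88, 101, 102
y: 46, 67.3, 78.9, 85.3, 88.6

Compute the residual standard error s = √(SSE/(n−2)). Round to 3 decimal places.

s = 1.683

x=50: ŷ = 6.5 + 0.8·50 = 46.5; r = 46 − 46.5 = -0.5
x=76: ŷ = 6.5 + 0.8·76 = 67.3; r = 67.3 − 67.3 = 0
x=88: ŷ = 6.5 + 0.8·88 = 76.9; r = 78.9 − 76.9 = 2
x=101: ŷ = 6.5 + 0.8·101 = 87.3; r = 85.3 − 87.3 = -2
x=102: ŷ = 6.5 + 0.8·102 = 88.1; r = 88.6 − 88.1 = 0.5
SSE = 0.25 + 0 + 4 + 4 + 0.25 = 8.5
s = √(8.5/3) = √2.83333 ≈ 1.683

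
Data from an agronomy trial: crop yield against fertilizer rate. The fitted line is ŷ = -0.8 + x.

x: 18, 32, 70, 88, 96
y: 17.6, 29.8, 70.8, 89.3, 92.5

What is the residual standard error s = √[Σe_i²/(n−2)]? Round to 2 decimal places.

x=18: ŷ = -0.8 + 18 = 17.2; e = 17.6 − 17.2 = 0.4
x=32: ŷ = -0.8 + 32 = 31.2; e = 29.8 − 31.2 = -1.4
x=70: ŷ = -0.8 + 70 = 69.2; e = 70.8 − 69.2 = 1.6
x=88: ŷ = -0.8 + 88 = 87.2; e = 89.3 − 87.2 = 2.1
x=96: ŷ = -0.8 + 96 = 95.2; e = 92.5 − 95.2 = -2.7
SSE = 0.16 + 1.96 + 2.56 + 4.41 + 7.29 = 16.38
s = √(16.38/3) = √5.46 ≈ 2.34

s = 2.34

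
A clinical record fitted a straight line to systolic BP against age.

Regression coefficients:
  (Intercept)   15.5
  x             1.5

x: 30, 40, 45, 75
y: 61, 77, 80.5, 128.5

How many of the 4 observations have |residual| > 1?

2

x=30: ŷ = 15.5 + 1.5·30 = 60.5; r = 61 − 60.5 = 0.5
x=40: ŷ = 15.5 + 1.5·40 = 75.5; r = 77 − 75.5 = 1.5
x=45: ŷ = 15.5 + 1.5·45 = 83; r = 80.5 − 83 = -2.5
x=75: ŷ = 15.5 + 1.5·75 = 128; r = 128.5 − 128 = 0.5
|r| > 1: x=40 (|r|=1.5), x=45 (|r|=2.5) → 2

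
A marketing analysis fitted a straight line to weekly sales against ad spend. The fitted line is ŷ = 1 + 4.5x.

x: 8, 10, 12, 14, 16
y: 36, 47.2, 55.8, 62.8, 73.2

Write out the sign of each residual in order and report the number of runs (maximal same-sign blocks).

x=8: ŷ = 1 + 4.5·8 = 37; r = 36 − 37 = -1
x=10: ŷ = 1 + 4.5·10 = 46; r = 47.2 − 46 = 1.2
x=12: ŷ = 1 + 4.5·12 = 55; r = 55.8 − 55 = 0.8
x=14: ŷ = 1 + 4.5·14 = 64; r = 62.8 − 64 = -1.2
x=16: ŷ = 1 + 4.5·16 = 73; r = 73.2 − 73 = 0.2
Signs: − + + − +
Runs: −×1, +×2, −×1, +×1 → 4

4 runs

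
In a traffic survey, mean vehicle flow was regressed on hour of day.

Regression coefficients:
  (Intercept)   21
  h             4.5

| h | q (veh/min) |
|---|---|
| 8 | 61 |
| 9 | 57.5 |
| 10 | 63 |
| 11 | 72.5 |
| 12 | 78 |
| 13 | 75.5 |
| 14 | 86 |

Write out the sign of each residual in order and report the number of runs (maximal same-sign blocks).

5 runs

h=8: q̂ = 21 + 4.5·8 = 57; r = 61 − 57 = 4
h=9: q̂ = 21 + 4.5·9 = 61.5; r = 57.5 − 61.5 = -4
h=10: q̂ = 21 + 4.5·10 = 66; r = 63 − 66 = -3
h=11: q̂ = 21 + 4.5·11 = 70.5; r = 72.5 − 70.5 = 2
h=12: q̂ = 21 + 4.5·12 = 75; r = 78 − 75 = 3
h=13: q̂ = 21 + 4.5·13 = 79.5; r = 75.5 − 79.5 = -4
h=14: q̂ = 21 + 4.5·14 = 84; r = 86 − 84 = 2
Signs: + − − + + − +
Runs: +×1, −×2, +×2, −×1, +×1 → 5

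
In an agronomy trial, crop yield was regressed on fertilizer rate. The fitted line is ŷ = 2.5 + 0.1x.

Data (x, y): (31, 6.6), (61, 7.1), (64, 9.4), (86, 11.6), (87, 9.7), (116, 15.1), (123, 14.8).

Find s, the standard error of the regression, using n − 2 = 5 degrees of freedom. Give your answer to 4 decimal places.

s = 1.1832

x=31: ŷ = 2.5 + 0.1·31 = 5.6; e = 6.6 − 5.6 = 1
x=61: ŷ = 2.5 + 0.1·61 = 8.6; e = 7.1 − 8.6 = -1.5
x=64: ŷ = 2.5 + 0.1·64 = 8.9; e = 9.4 − 8.9 = 0.5
x=86: ŷ = 2.5 + 0.1·86 = 11.1; e = 11.6 − 11.1 = 0.5
x=87: ŷ = 2.5 + 0.1·87 = 11.2; e = 9.7 − 11.2 = -1.5
x=116: ŷ = 2.5 + 0.1·116 = 14.1; e = 15.1 − 14.1 = 1
x=123: ŷ = 2.5 + 0.1·123 = 14.8; e = 14.8 − 14.8 = 0
SSE = 1 + 2.25 + 0.25 + 0.25 + 2.25 + 1 + 0 = 7
s = √(7/5) = √1.4 ≈ 1.1832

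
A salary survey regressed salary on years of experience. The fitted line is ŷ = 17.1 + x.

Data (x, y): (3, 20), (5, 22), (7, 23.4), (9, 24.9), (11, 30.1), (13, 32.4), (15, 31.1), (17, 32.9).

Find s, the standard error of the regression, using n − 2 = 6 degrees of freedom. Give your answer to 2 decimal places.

x=3: ŷ = 17.1 + 3 = 20.1; r = 20 − 20.1 = -0.1
x=5: ŷ = 17.1 + 5 = 22.1; r = 22 − 22.1 = -0.1
x=7: ŷ = 17.1 + 7 = 24.1; r = 23.4 − 24.1 = -0.7
x=9: ŷ = 17.1 + 9 = 26.1; r = 24.9 − 26.1 = -1.2
x=11: ŷ = 17.1 + 11 = 28.1; r = 30.1 − 28.1 = 2
x=13: ŷ = 17.1 + 13 = 30.1; r = 32.4 − 30.1 = 2.3
x=15: ŷ = 17.1 + 15 = 32.1; r = 31.1 − 32.1 = -1
x=17: ŷ = 17.1 + 17 = 34.1; r = 32.9 − 34.1 = -1.2
SSE = 0.01 + 0.01 + 0.49 + 1.44 + 4 + 5.29 + 1 + 1.44 = 13.68
s = √(13.68/6) = √2.28 ≈ 1.51

s = 1.51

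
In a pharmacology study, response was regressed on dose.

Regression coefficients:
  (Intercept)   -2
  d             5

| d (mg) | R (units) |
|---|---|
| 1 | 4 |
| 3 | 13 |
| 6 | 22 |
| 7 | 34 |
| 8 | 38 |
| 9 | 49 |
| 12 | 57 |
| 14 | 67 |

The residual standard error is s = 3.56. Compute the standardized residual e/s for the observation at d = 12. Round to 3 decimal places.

-0.281

ŷ = -2 + 5·12 = 58
e = 57 − 58 = -1
e/s = -1 / 3.56 = -0.281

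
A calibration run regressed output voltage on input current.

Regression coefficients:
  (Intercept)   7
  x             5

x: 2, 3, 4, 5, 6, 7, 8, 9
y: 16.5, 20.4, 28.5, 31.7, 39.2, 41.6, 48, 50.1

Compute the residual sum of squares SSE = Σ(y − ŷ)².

SSE = 14.76

x=2: ŷ = 7 + 5·2 = 17; r = 16.5 − 17 = -0.5
x=3: ŷ = 7 + 5·3 = 22; r = 20.4 − 22 = -1.6
x=4: ŷ = 7 + 5·4 = 27; r = 28.5 − 27 = 1.5
x=5: ŷ = 7 + 5·5 = 32; r = 31.7 − 32 = -0.3
x=6: ŷ = 7 + 5·6 = 37; r = 39.2 − 37 = 2.2
x=7: ŷ = 7 + 5·7 = 42; r = 41.6 − 42 = -0.4
x=8: ŷ = 7 + 5·8 = 47; r = 48 − 47 = 1
x=9: ŷ = 7 + 5·9 = 52; r = 50.1 − 52 = -1.9
SSE = 0.25 + 2.56 + 2.25 + 0.09 + 4.84 + 0.16 + 1 + 3.61 = 14.76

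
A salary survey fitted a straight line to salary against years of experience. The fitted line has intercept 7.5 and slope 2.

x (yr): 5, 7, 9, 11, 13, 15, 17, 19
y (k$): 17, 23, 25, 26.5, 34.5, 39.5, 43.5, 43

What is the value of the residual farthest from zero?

x=5: ŷ = 7.5 + 2·5 = 17.5; r = 17 − 17.5 = -0.5
x=7: ŷ = 7.5 + 2·7 = 21.5; r = 23 − 21.5 = 1.5
x=9: ŷ = 7.5 + 2·9 = 25.5; r = 25 − 25.5 = -0.5
x=11: ŷ = 7.5 + 2·11 = 29.5; r = 26.5 − 29.5 = -3
x=13: ŷ = 7.5 + 2·13 = 33.5; r = 34.5 − 33.5 = 1
x=15: ŷ = 7.5 + 2·15 = 37.5; r = 39.5 − 37.5 = 2
x=17: ŷ = 7.5 + 2·17 = 41.5; r = 43.5 − 41.5 = 2
x=19: ŷ = 7.5 + 2·19 = 45.5; r = 43 − 45.5 = -2.5
Largest |r| is 3 at x = 11, residual -3.

r = -3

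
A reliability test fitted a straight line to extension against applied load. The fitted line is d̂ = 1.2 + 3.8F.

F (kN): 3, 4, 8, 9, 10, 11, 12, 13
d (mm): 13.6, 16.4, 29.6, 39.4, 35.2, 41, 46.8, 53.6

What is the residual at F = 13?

e = 3

d̂ = 1.2 + 3.8·13 = 50.6
e = 53.6 − 50.6 = 3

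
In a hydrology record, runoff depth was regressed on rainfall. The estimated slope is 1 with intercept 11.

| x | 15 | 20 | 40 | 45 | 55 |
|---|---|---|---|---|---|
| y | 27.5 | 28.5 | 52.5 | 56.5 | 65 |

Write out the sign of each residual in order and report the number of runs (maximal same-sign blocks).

x=15: ŷ = 11 + 15 = 26; r = 27.5 − 26 = 1.5
x=20: ŷ = 11 + 20 = 31; r = 28.5 − 31 = -2.5
x=40: ŷ = 11 + 40 = 51; r = 52.5 − 51 = 1.5
x=45: ŷ = 11 + 45 = 56; r = 56.5 − 56 = 0.5
x=55: ŷ = 11 + 55 = 66; r = 65 − 66 = -1
Signs: + − + + −
Runs: +×1, −×1, +×2, −×1 → 4

4 runs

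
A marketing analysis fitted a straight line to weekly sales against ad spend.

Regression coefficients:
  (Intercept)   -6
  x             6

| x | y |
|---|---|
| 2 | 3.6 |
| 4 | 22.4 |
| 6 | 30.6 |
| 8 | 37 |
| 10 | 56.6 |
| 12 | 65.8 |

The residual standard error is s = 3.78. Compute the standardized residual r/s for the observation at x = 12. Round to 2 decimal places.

-0.05

ŷ = -6 + 6·12 = 66
r = 65.8 − 66 = -0.2
r/s = -0.2 / 3.78 = -0.05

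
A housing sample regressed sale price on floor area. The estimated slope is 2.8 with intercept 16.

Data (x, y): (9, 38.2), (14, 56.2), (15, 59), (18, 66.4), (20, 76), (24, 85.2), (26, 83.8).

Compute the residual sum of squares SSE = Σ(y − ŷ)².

SSE = 56

x=9: ŷ = 16 + 2.8·9 = 41.2; r = 38.2 − 41.2 = -3
x=14: ŷ = 16 + 2.8·14 = 55.2; r = 56.2 − 55.2 = 1
x=15: ŷ = 16 + 2.8·15 = 58; r = 59 − 58 = 1
x=18: ŷ = 16 + 2.8·18 = 66.4; r = 66.4 − 66.4 = 0
x=20: ŷ = 16 + 2.8·20 = 72; r = 76 − 72 = 4
x=24: ŷ = 16 + 2.8·24 = 83.2; r = 85.2 − 83.2 = 2
x=26: ŷ = 16 + 2.8·26 = 88.8; r = 83.8 − 88.8 = -5
SSE = 9 + 1 + 1 + 0 + 16 + 4 + 25 = 56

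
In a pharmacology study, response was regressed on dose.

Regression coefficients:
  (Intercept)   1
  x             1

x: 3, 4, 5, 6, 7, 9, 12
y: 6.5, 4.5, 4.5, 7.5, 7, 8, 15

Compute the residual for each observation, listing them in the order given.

x=3: ŷ = 1 + 3 = 4; r = 6.5 − 4 = 2.5
x=4: ŷ = 1 + 4 = 5; r = 4.5 − 5 = -0.5
x=5: ŷ = 1 + 5 = 6; r = 4.5 − 6 = -1.5
x=6: ŷ = 1 + 6 = 7; r = 7.5 − 7 = 0.5
x=7: ŷ = 1 + 7 = 8; r = 7 − 8 = -1
x=9: ŷ = 1 + 9 = 10; r = 8 − 10 = -2
x=12: ŷ = 1 + 12 = 13; r = 15 − 13 = 2

2.5, -0.5, -1.5, 0.5, -1, -2, 2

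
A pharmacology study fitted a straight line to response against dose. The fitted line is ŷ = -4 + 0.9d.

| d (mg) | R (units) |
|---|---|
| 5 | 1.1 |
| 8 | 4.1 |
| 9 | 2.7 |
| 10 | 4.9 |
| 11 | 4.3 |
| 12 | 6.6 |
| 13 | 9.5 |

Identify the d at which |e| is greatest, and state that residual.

d = 13, e = 1.8

d=5: ŷ = -4 + 0.9·5 = 0.5; e = 1.1 − 0.5 = 0.6
d=8: ŷ = -4 + 0.9·8 = 3.2; e = 4.1 − 3.2 = 0.9
d=9: ŷ = -4 + 0.9·9 = 4.1; e = 2.7 − 4.1 = -1.4
d=10: ŷ = -4 + 0.9·10 = 5; e = 4.9 − 5 = -0.1
d=11: ŷ = -4 + 0.9·11 = 5.9; e = 4.3 − 5.9 = -1.6
d=12: ŷ = -4 + 0.9·12 = 6.8; e = 6.6 − 6.8 = -0.2
d=13: ŷ = -4 + 0.9·13 = 7.7; e = 9.5 − 7.7 = 1.8
Largest |e| is 1.8 at d = 13, residual 1.8.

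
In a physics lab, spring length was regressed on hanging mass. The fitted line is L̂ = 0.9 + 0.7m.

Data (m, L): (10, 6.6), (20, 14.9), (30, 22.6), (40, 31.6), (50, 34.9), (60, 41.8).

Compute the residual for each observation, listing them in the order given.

m=10: L̂ = 0.9 + 0.7·10 = 7.9; e = 6.6 − 7.9 = -1.3
m=20: L̂ = 0.9 + 0.7·20 = 14.9; e = 14.9 − 14.9 = 0
m=30: L̂ = 0.9 + 0.7·30 = 21.9; e = 22.6 − 21.9 = 0.7
m=40: L̂ = 0.9 + 0.7·40 = 28.9; e = 31.6 − 28.9 = 2.7
m=50: L̂ = 0.9 + 0.7·50 = 35.9; e = 34.9 − 35.9 = -1
m=60: L̂ = 0.9 + 0.7·60 = 42.9; e = 41.8 − 42.9 = -1.1

-1.3, 0, 0.7, 2.7, -1, -1.1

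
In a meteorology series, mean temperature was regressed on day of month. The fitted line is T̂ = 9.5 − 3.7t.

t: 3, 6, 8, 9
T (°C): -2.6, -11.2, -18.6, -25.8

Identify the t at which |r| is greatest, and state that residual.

t = 9, r = -2

t=3: T̂ = 9.5 − 3.7·3 = -1.6; r = -2.6 − (-1.6) = -1
t=6: T̂ = 9.5 − 3.7·6 = -12.7; r = -11.2 − (-12.7) = 1.5
t=8: T̂ = 9.5 − 3.7·8 = -20.1; r = -18.6 − (-20.1) = 1.5
t=9: T̂ = 9.5 − 3.7·9 = -23.8; r = -25.8 − (-23.8) = -2
Largest |r| is 2 at t = 9, residual -2.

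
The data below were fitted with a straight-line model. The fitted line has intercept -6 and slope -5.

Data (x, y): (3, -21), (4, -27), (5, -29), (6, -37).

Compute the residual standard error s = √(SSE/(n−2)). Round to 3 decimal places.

x=3: ŷ = -6 − 5·3 = -21; e = -21 − (-21) = 0
x=4: ŷ = -6 − 5·4 = -26; e = -27 − (-26) = -1
x=5: ŷ = -6 − 5·5 = -31; e = -29 − (-31) = 2
x=6: ŷ = -6 − 5·6 = -36; e = -37 − (-36) = -1
SSE = 0 + 1 + 4 + 1 = 6
s = √(6/2) = √3 ≈ 1.732

s = 1.732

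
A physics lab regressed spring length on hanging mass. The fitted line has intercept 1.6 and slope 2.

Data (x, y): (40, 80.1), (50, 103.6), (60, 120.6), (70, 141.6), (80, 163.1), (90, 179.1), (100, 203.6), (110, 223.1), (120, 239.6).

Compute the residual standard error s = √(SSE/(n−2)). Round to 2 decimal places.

s = 1.93

x=40: ŷ = 1.6 + 2·40 = 81.6; r = 80.1 − 81.6 = -1.5
x=50: ŷ = 1.6 + 2·50 = 101.6; r = 103.6 − 101.6 = 2
x=60: ŷ = 1.6 + 2·60 = 121.6; r = 120.6 − 121.6 = -1
x=70: ŷ = 1.6 + 2·70 = 141.6; r = 141.6 − 141.6 = 0
x=80: ŷ = 1.6 + 2·80 = 161.6; r = 163.1 − 161.6 = 1.5
x=90: ŷ = 1.6 + 2·90 = 181.6; r = 179.1 − 181.6 = -2.5
x=100: ŷ = 1.6 + 2·100 = 201.6; r = 203.6 − 201.6 = 2
x=110: ŷ = 1.6 + 2·110 = 221.6; r = 223.1 − 221.6 = 1.5
x=120: ŷ = 1.6 + 2·120 = 241.6; r = 239.6 − 241.6 = -2
SSE = 2.25 + 4 + 1 + 0 + 2.25 + 6.25 + 4 + 2.25 + 4 = 26
s = √(26/7) = √3.71429 ≈ 1.93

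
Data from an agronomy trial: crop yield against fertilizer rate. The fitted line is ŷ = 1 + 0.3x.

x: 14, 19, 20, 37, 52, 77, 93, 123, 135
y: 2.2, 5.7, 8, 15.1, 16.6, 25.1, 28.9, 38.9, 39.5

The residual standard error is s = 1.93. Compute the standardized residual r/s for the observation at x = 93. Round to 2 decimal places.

ŷ = 1 + 0.3·93 = 28.9
r = 28.9 − 28.9 = 0
r/s = 0 / 1.93 = 0.00

0.00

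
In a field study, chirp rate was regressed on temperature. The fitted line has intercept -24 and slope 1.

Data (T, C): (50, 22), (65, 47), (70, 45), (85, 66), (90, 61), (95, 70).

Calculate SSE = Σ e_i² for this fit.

T=50: Ĉ = -24 + 50 = 26; e = 22 − 26 = -4
T=65: Ĉ = -24 + 65 = 41; e = 47 − 41 = 6
T=70: Ĉ = -24 + 70 = 46; e = 45 − 46 = -1
T=85: Ĉ = -24 + 85 = 61; e = 66 − 61 = 5
T=90: Ĉ = -24 + 90 = 66; e = 61 − 66 = -5
T=95: Ĉ = -24 + 95 = 71; e = 70 − 71 = -1
SSE = 16 + 36 + 1 + 25 + 25 + 1 = 104

SSE = 104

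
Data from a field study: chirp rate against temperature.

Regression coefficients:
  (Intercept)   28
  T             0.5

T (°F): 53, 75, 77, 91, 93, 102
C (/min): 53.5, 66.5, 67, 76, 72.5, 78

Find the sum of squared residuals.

SSE = 13.5

T=53: ŷ = 28 + 0.5·53 = 54.5; e = 53.5 − 54.5 = -1
T=75: ŷ = 28 + 0.5·75 = 65.5; e = 66.5 − 65.5 = 1
T=77: ŷ = 28 + 0.5·77 = 66.5; e = 67 − 66.5 = 0.5
T=91: ŷ = 28 + 0.5·91 = 73.5; e = 76 − 73.5 = 2.5
T=93: ŷ = 28 + 0.5·93 = 74.5; e = 72.5 − 74.5 = -2
T=102: ŷ = 28 + 0.5·102 = 79; e = 78 − 79 = -1
SSE = 1 + 1 + 0.25 + 6.25 + 4 + 1 = 13.5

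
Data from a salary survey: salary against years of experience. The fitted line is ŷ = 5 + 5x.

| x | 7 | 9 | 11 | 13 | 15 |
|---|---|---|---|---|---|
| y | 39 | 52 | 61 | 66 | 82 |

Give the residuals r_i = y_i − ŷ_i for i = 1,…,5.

-1, 2, 1, -4, 2

x=7: ŷ = 5 + 5·7 = 40; r = 39 − 40 = -1
x=9: ŷ = 5 + 5·9 = 50; r = 52 − 50 = 2
x=11: ŷ = 5 + 5·11 = 60; r = 61 − 60 = 1
x=13: ŷ = 5 + 5·13 = 70; r = 66 − 70 = -4
x=15: ŷ = 5 + 5·15 = 80; r = 82 − 80 = 2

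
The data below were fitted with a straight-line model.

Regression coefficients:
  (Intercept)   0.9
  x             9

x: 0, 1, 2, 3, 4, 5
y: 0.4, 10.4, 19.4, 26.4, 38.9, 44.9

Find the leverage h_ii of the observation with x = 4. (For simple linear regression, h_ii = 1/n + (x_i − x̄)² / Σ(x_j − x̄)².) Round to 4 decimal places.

h = 0.2952

x̄ = (0 + 1 + 2 + 3 + 4 + 5)/6 = 2.5
Σ(x − x̄)² = 6.25 + 2.25 + 0.25 + 0.25 + 2.25 + 6.25 = 17.5
h = 1/6 + (1.5)²/17.5 = 0.166667 + 0.128571 = 0.2952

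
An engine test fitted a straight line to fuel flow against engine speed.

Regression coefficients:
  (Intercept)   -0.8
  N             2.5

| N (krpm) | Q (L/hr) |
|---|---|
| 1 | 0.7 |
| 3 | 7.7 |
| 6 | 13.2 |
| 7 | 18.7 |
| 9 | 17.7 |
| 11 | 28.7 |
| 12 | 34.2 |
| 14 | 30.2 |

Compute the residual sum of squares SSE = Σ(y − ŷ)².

N=1: ŷ = -0.8 + 2.5·1 = 1.7; r = 0.7 − 1.7 = -1
N=3: ŷ = -0.8 + 2.5·3 = 6.7; r = 7.7 − 6.7 = 1
N=6: ŷ = -0.8 + 2.5·6 = 14.2; r = 13.2 − 14.2 = -1
N=7: ŷ = -0.8 + 2.5·7 = 16.7; r = 18.7 − 16.7 = 2
N=9: ŷ = -0.8 + 2.5·9 = 21.7; r = 17.7 − 21.7 = -4
N=11: ŷ = -0.8 + 2.5·11 = 26.7; r = 28.7 − 26.7 = 2
N=12: ŷ = -0.8 + 2.5·12 = 29.2; r = 34.2 − 29.2 = 5
N=14: ŷ = -0.8 + 2.5·14 = 34.2; r = 30.2 − 34.2 = -4
SSE = 1 + 1 + 1 + 4 + 16 + 4 + 25 + 16 = 68

SSE = 68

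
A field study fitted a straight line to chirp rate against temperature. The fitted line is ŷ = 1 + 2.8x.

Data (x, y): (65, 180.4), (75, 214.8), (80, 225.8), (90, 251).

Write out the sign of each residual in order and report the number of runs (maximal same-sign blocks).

x=65: ŷ = 1 + 2.8·65 = 183; r = 180.4 − 183 = -2.6
x=75: ŷ = 1 + 2.8·75 = 211; r = 214.8 − 211 = 3.8
x=80: ŷ = 1 + 2.8·80 = 225; r = 225.8 − 225 = 0.8
x=90: ŷ = 1 + 2.8·90 = 253; r = 251 − 253 = -2
Signs: − + + −
Runs: −×1, +×2, −×1 → 3

3 runs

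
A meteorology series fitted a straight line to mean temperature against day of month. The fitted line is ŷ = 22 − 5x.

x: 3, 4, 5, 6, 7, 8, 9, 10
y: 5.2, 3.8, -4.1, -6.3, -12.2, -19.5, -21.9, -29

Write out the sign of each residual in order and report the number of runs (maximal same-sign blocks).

x=3: ŷ = 22 − 5·3 = 7; r = 5.2 − 7 = -1.8
x=4: ŷ = 22 − 5·4 = 2; r = 3.8 − 2 = 1.8
x=5: ŷ = 22 − 5·5 = -3; r = -4.1 − (-3) = -1.1
x=6: ŷ = 22 − 5·6 = -8; r = -6.3 − (-8) = 1.7
x=7: ŷ = 22 − 5·7 = -13; r = -12.2 − (-13) = 0.8
x=8: ŷ = 22 − 5·8 = -18; r = -19.5 − (-18) = -1.5
x=9: ŷ = 22 − 5·9 = -23; r = -21.9 − (-23) = 1.1
x=10: ŷ = 22 − 5·10 = -28; r = -29 − (-28) = -1
Signs: − + − + + − + −
Runs: −×1, +×1, −×1, +×2, −×1, +×1, −×1 → 7

7 runs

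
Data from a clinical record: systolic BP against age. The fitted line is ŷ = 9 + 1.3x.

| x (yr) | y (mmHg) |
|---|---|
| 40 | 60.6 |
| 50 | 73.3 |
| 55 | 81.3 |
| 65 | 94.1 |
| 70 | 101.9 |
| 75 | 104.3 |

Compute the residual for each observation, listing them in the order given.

x=40: ŷ = 9 + 1.3·40 = 61; e = 60.6 − 61 = -0.4
x=50: ŷ = 9 + 1.3·50 = 74; e = 73.3 − 74 = -0.7
x=55: ŷ = 9 + 1.3·55 = 80.5; e = 81.3 − 80.5 = 0.8
x=65: ŷ = 9 + 1.3·65 = 93.5; e = 94.1 − 93.5 = 0.6
x=70: ŷ = 9 + 1.3·70 = 100; e = 101.9 − 100 = 1.9
x=75: ŷ = 9 + 1.3·75 = 106.5; e = 104.3 − 106.5 = -2.2

-0.4, -0.7, 0.8, 0.6, 1.9, -2.2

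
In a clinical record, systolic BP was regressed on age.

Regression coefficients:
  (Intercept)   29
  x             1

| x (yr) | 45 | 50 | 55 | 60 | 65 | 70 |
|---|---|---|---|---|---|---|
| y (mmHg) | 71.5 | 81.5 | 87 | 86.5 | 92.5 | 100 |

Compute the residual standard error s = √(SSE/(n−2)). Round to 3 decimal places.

s = 2.784

x=45: ŷ = 29 + 45 = 74; e = 71.5 − 74 = -2.5
x=50: ŷ = 29 + 50 = 79; e = 81.5 − 79 = 2.5
x=55: ŷ = 29 + 55 = 84; e = 87 − 84 = 3
x=60: ŷ = 29 + 60 = 89; e = 86.5 − 89 = -2.5
x=65: ŷ = 29 + 65 = 94; e = 92.5 − 94 = -1.5
x=70: ŷ = 29 + 70 = 99; e = 100 − 99 = 1
SSE = 6.25 + 6.25 + 9 + 6.25 + 2.25 + 1 = 31
s = √(31/4) = √7.75 ≈ 2.784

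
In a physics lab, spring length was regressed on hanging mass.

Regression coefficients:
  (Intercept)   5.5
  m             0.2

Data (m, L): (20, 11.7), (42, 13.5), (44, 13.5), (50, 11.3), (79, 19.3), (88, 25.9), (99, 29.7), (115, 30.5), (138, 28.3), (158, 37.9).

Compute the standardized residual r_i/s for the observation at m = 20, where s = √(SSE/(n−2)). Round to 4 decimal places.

0.6865

m=20: ŷ = 5.5 + 0.2·20 = 9.5; r = 11.7 − 9.5 = 2.2
m=42: ŷ = 5.5 + 0.2·42 = 13.9; r = 13.5 − 13.9 = -0.4
m=44: ŷ = 5.5 + 0.2·44 = 14.3; r = 13.5 − 14.3 = -0.8
m=50: ŷ = 5.5 + 0.2·50 = 15.5; r = 11.3 − 15.5 = -4.2
m=79: ŷ = 5.5 + 0.2·79 = 21.3; r = 19.3 − 21.3 = -2
m=88: ŷ = 5.5 + 0.2·88 = 23.1; r = 25.9 − 23.1 = 2.8
m=99: ŷ = 5.5 + 0.2·99 = 25.3; r = 29.7 − 25.3 = 4.4
m=115: ŷ = 5.5 + 0.2·115 = 28.5; r = 30.5 − 28.5 = 2
m=138: ŷ = 5.5 + 0.2·138 = 33.1; r = 28.3 − 33.1 = -4.8
m=158: ŷ = 5.5 + 0.2·158 = 37.1; r = 37.9 − 37.1 = 0.8
SSE = 4.84 + 0.16 + 0.64 + 17.64 + 4 + 7.84 + 19.36 + 4 + 23.04 + 0.64 = 82.16
s = √(82.16/8) = 3.20468
r/s = 2.2 / 3.20468 = 0.6865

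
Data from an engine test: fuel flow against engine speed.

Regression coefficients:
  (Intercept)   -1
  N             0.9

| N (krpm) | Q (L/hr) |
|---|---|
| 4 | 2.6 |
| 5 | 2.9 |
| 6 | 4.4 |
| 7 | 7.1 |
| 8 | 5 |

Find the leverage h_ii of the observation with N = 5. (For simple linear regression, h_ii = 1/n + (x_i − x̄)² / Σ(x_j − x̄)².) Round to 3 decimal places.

h = 0.300

N̄ = (4 + 5 + 6 + 7 + 8)/5 = 6
Σ(N − N̄)² = 4 + 1 + 0 + 1 + 4 = 10
h = 1/5 + (-1)²/10 = 0.2 + 0.1 = 0.300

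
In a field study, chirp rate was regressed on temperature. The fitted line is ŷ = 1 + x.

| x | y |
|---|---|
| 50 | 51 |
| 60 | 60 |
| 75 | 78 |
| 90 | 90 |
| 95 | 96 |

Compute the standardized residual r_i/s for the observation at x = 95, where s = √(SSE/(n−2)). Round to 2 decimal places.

x=50: ŷ = 1 + 50 = 51; r = 51 − 51 = 0
x=60: ŷ = 1 + 60 = 61; r = 60 − 61 = -1
x=75: ŷ = 1 + 75 = 76; r = 78 − 76 = 2
x=90: ŷ = 1 + 90 = 91; r = 90 − 91 = -1
x=95: ŷ = 1 + 95 = 96; r = 96 − 96 = 0
SSE = 0 + 1 + 4 + 1 + 0 = 6
s = √(6/3) = 1.41421
r/s = 0 / 1.41421 = 0.00

0.00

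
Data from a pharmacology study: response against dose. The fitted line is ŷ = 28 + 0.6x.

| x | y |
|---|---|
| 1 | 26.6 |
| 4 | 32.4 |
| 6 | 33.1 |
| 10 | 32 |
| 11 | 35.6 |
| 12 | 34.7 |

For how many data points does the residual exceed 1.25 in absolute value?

4

x=1: ŷ = 28 + 0.6·1 = 28.6; r = 26.6 − 28.6 = -2
x=4: ŷ = 28 + 0.6·4 = 30.4; r = 32.4 − 30.4 = 2
x=6: ŷ = 28 + 0.6·6 = 31.6; r = 33.1 − 31.6 = 1.5
x=10: ŷ = 28 + 0.6·10 = 34; r = 32 − 34 = -2
x=11: ŷ = 28 + 0.6·11 = 34.6; r = 35.6 − 34.6 = 1
x=12: ŷ = 28 + 0.6·12 = 35.2; r = 34.7 − 35.2 = -0.5
|r| > 1.25: x=1 (|r|=2), x=4 (|r|=2), x=6 (|r|=1.5), x=10 (|r|=2) → 4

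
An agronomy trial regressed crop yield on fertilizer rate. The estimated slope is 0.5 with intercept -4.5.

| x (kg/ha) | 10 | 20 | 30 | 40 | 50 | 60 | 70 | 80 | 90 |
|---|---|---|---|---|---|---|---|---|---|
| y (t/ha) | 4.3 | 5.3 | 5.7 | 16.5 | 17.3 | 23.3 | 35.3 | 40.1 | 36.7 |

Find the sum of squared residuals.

x=10: ŷ = -4.5 + 0.5·10 = 0.5; e = 4.3 − 0.5 = 3.8
x=20: ŷ = -4.5 + 0.5·20 = 5.5; e = 5.3 − 5.5 = -0.2
x=30: ŷ = -4.5 + 0.5·30 = 10.5; e = 5.7 − 10.5 = -4.8
x=40: ŷ = -4.5 + 0.5·40 = 15.5; e = 16.5 − 15.5 = 1
x=50: ŷ = -4.5 + 0.5·50 = 20.5; e = 17.3 − 20.5 = -3.2
x=60: ŷ = -4.5 + 0.5·60 = 25.5; e = 23.3 − 25.5 = -2.2
x=70: ŷ = -4.5 + 0.5·70 = 30.5; e = 35.3 − 30.5 = 4.8
x=80: ŷ = -4.5 + 0.5·80 = 35.5; e = 40.1 − 35.5 = 4.6
x=90: ŷ = -4.5 + 0.5·90 = 40.5; e = 36.7 − 40.5 = -3.8
SSE = 14.44 + 0.04 + 23.04 + 1 + 10.24 + 4.84 + 23.04 + 21.16 + 14.44 = 112.24

SSE = 112.24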